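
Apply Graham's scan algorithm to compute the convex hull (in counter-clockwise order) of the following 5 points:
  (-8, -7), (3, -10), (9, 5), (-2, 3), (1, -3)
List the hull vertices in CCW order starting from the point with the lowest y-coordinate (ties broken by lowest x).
Hull (CCW) = [(3, -10), (9, 5), (-2, 3), (-8, -7)]

Graham scan procedure:
  1. Find the pivot p₀ = point with lowest y (tie → lowest x): (3, -10).
  2. Sort the remaining points by polar angle around p₀.
  3. Walk through sorted points, maintaining a stack; pop the top while the last three entries make a non-left turn (cross product ≤ 0).
  4. Final stack is the convex hull in CCW order: (3, -10), (9, 5), (-2, 3), (-8, -7).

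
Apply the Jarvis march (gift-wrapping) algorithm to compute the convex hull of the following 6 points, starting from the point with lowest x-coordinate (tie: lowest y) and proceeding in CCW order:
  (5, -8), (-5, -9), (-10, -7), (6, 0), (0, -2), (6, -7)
Hull (CCW) = [(-10, -7), (-5, -9), (5, -8), (6, -7), (6, 0), (0, -2)]

Jarvis march: at each step, from the current hull vertex p, select the next vertex q as the point such that every other point lies strictly to the left of (or on) the directed line p → q. (Equivalently: for every other point r, the cross product (q − p) × (r − p) ≥ 0.)
Starting point (lowest x, tie lowest y): (-10, -7). Wrap until returning to start. Resulting hull: (-10, -7), (-5, -9), (5, -8), (6, -7), (6, 0), (0, -2).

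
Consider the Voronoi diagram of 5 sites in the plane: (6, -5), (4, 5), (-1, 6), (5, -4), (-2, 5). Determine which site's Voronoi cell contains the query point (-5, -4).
Nearest site = (-2, 5)

The Voronoi cell of site s contains exactly those query points closer to s than to any other site. Compute squared distances from q = (-5, -4) to each site:
  (-2 − -5)² + (5 − -4)² = 90
  (5 − -5)² + (-4 − -4)² = 100
  (-1 − -5)² + (6 − -4)² = 116
  (6 − -5)² + (-5 − -4)² = 122
  (4 − -5)² + (5 − -4)² = 162
Minimum is attained by (-2, 5), so q lies in its Voronoi cell.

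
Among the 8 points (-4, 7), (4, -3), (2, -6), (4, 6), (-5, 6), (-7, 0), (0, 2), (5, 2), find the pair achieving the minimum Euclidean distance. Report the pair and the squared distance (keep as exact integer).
Pair = ((-4, 7), (-5, 6)); squared distance = 2

Compute all C(8, 2) = 28 pairwise squared distances (x_i − x_j)² + (y_i − y_j)². The minimum is 2, attained by the pair ((-4, 7), (-5, 6)).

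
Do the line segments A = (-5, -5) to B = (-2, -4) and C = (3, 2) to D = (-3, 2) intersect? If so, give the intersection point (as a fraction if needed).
No (intersection of containing lines falls outside at least one segment)

Parametrize and solve: t = 7, s = -13/6. At least one of these is outside [0, 1], so the segments do not intersect.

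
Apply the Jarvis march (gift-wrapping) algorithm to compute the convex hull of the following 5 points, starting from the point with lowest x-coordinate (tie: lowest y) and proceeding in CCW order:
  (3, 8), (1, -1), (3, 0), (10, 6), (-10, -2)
Hull (CCW) = [(-10, -2), (1, -1), (3, 0), (10, 6), (3, 8)]

Jarvis march: at each step, from the current hull vertex p, select the next vertex q as the point such that every other point lies strictly to the left of (or on) the directed line p → q. (Equivalently: for every other point r, the cross product (q − p) × (r − p) ≥ 0.)
Starting point (lowest x, tie lowest y): (-10, -2). Wrap until returning to start. Resulting hull: (-10, -2), (1, -1), (3, 0), (10, 6), (3, 8).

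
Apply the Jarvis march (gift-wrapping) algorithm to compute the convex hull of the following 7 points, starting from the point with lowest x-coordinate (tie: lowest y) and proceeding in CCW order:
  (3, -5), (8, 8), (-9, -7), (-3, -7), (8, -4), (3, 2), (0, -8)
Hull (CCW) = [(-9, -7), (0, -8), (8, -4), (8, 8)]

Jarvis march: at each step, from the current hull vertex p, select the next vertex q as the point such that every other point lies strictly to the left of (or on) the directed line p → q. (Equivalently: for every other point r, the cross product (q − p) × (r − p) ≥ 0.)
Starting point (lowest x, tie lowest y): (-9, -7). Wrap until returning to start. Resulting hull: (-9, -7), (0, -8), (8, -4), (8, 8).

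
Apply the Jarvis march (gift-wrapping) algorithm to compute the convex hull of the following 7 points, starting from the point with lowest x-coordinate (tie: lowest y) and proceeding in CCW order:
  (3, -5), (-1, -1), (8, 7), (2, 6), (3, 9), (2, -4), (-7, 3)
Hull (CCW) = [(-7, 3), (3, -5), (8, 7), (3, 9)]

Jarvis march: at each step, from the current hull vertex p, select the next vertex q as the point such that every other point lies strictly to the left of (or on) the directed line p → q. (Equivalently: for every other point r, the cross product (q − p) × (r − p) ≥ 0.)
Starting point (lowest x, tie lowest y): (-7, 3). Wrap until returning to start. Resulting hull: (-7, 3), (3, -5), (8, 7), (3, 9).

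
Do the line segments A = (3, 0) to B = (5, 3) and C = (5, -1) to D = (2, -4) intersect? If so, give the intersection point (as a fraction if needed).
No (intersection of containing lines falls outside at least one segment)

Parametrize and solve: t = -3, s = 8/3. At least one of these is outside [0, 1], so the segments do not intersect.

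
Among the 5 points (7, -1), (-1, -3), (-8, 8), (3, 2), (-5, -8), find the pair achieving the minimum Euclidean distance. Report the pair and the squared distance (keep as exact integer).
Pair = ((7, -1), (3, 2)); squared distance = 25

Compute all C(5, 2) = 10 pairwise squared distances (x_i − x_j)² + (y_i − y_j)². The minimum is 25, attained by the pair ((7, -1), (3, 2)).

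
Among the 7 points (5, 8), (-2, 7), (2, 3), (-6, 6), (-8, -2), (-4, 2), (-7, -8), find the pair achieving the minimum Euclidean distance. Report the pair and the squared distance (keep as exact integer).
Pair = ((-2, 7), (-6, 6)); squared distance = 17

Compute all C(7, 2) = 21 pairwise squared distances (x_i − x_j)² + (y_i − y_j)². The minimum is 17, attained by the pair ((-2, 7), (-6, 6)).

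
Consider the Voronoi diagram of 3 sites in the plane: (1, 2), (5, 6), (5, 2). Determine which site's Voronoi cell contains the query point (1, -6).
Nearest site = (1, 2)

The Voronoi cell of site s contains exactly those query points closer to s than to any other site. Compute squared distances from q = (1, -6) to each site:
  (1 − 1)² + (2 − -6)² = 64
  (5 − 1)² + (2 − -6)² = 80
  (5 − 1)² + (6 − -6)² = 160
Minimum is attained by (1, 2), so q lies in its Voronoi cell.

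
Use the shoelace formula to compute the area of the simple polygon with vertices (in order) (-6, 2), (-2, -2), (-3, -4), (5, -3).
Area = 39/2

Shoelace formula: Area = (1/2) |Σ_i (x_i · y_{i+1} − x_{i+1} · y_i)| (indices mod n). Compute each cross term:
  (-6)(-2) − (-2)(2) = 16
  (-2)(-4) − (-3)(-2) = 2
  (-3)(-3) − (5)(-4) = 29
  (5)(2) − (-6)(-3) = -8
Sum = 39, so (signed) Area = 39/2 = 39/2, |Area| = 39/2.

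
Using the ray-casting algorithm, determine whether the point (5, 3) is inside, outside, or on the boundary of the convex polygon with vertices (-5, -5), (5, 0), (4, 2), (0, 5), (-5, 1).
The point (5, 3) lies strictly outside the polygon

Cast a horizontal ray to the right from the query point and count how many polygon edges it crosses (each edge strictly once or zero times, handled with the usual half-open convention). 
Parity of crossings → even ⇒ outside.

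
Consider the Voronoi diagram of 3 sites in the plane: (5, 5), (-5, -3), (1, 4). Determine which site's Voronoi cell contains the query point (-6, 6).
Nearest site = (1, 4)

The Voronoi cell of site s contains exactly those query points closer to s than to any other site. Compute squared distances from q = (-6, 6) to each site:
  (1 − -6)² + (4 − 6)² = 53
  (-5 − -6)² + (-3 − 6)² = 82
  (5 − -6)² + (5 − 6)² = 122
Minimum is attained by (1, 4), so q lies in its Voronoi cell.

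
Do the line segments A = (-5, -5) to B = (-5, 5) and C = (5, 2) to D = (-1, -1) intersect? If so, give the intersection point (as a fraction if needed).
No (intersection of containing lines falls outside at least one segment)

Parametrize and solve: t = 1/5, s = 5/3. At least one of these is outside [0, 1], so the segments do not intersect.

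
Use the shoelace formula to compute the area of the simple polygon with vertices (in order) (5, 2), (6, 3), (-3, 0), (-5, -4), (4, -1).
Area = 29

Shoelace formula: Area = (1/2) |Σ_i (x_i · y_{i+1} − x_{i+1} · y_i)| (indices mod n). Compute each cross term:
  (5)(3) − (6)(2) = 3
  (6)(0) − (-3)(3) = 9
  (-3)(-4) − (-5)(0) = 12
  (-5)(-1) − (4)(-4) = 21
  (4)(2) − (5)(-1) = 13
Sum = 58, so (signed) Area = 58/2 = 29, |Area| = 29.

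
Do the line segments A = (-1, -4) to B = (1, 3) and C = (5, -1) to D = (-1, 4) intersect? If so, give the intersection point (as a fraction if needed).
Yes; intersection at (11/13, 32/13) (t = 12/13 on AB, s = 9/13 on CD)

Parametrize AB as A + t(B − A) = (-1 + 2 t, -4 + 7 t) and CD as C + s(D − C) = (5 + -6 s, -1 + 5 s). Solve the linear system for (t, s). Determinant = -52 ≠ 0, so a unique intersection of the containing lines exists. Solution: t = 12/13, s = 9/13 — both in [0, 1], so the segments cross. Intersection point: (11/13, 32/13).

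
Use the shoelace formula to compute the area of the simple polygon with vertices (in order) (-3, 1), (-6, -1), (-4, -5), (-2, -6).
Area = 29/2

Shoelace formula: Area = (1/2) |Σ_i (x_i · y_{i+1} − x_{i+1} · y_i)| (indices mod n). Compute each cross term:
  (-3)(-1) − (-6)(1) = 9
  (-6)(-5) − (-4)(-1) = 26
  (-4)(-6) − (-2)(-5) = 14
  (-2)(1) − (-3)(-6) = -20
Sum = 29, so (signed) Area = 29/2 = 29/2, |Area| = 29/2.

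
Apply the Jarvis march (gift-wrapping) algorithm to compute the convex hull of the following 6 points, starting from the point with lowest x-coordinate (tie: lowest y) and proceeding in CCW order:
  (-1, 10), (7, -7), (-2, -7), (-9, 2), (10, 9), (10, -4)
Hull (CCW) = [(-9, 2), (-2, -7), (7, -7), (10, -4), (10, 9), (-1, 10)]

Jarvis march: at each step, from the current hull vertex p, select the next vertex q as the point such that every other point lies strictly to the left of (or on) the directed line p → q. (Equivalently: for every other point r, the cross product (q − p) × (r − p) ≥ 0.)
Starting point (lowest x, tie lowest y): (-9, 2). Wrap until returning to start. Resulting hull: (-9, 2), (-2, -7), (7, -7), (10, -4), (10, 9), (-1, 10).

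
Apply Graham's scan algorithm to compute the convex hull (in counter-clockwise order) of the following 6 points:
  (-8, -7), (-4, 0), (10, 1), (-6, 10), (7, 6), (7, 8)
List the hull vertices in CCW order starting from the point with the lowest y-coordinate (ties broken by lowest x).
Hull (CCW) = [(-8, -7), (10, 1), (7, 8), (-6, 10)]

Graham scan procedure:
  1. Find the pivot p₀ = point with lowest y (tie → lowest x): (-8, -7).
  2. Sort the remaining points by polar angle around p₀.
  3. Walk through sorted points, maintaining a stack; pop the top while the last three entries make a non-left turn (cross product ≤ 0).
  4. Final stack is the convex hull in CCW order: (-8, -7), (10, 1), (7, 8), (-6, 10).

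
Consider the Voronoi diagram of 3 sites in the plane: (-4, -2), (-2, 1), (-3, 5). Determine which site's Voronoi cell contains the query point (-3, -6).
Nearest site = (-4, -2)

The Voronoi cell of site s contains exactly those query points closer to s than to any other site. Compute squared distances from q = (-3, -6) to each site:
  (-4 − -3)² + (-2 − -6)² = 17
  (-2 − -3)² + (1 − -6)² = 50
  (-3 − -3)² + (5 − -6)² = 121
Minimum is attained by (-4, -2), so q lies in its Voronoi cell.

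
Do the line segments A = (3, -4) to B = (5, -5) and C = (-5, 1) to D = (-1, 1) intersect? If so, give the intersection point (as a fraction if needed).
No (intersection of containing lines falls outside at least one segment)

Parametrize and solve: t = -5, s = -1/2. At least one of these is outside [0, 1], so the segments do not intersect.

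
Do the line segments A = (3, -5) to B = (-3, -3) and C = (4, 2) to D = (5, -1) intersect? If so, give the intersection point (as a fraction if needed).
No (intersection of containing lines falls outside at least one segment)

Parametrize and solve: t = -5/8, s = 11/4. At least one of these is outside [0, 1], so the segments do not intersect.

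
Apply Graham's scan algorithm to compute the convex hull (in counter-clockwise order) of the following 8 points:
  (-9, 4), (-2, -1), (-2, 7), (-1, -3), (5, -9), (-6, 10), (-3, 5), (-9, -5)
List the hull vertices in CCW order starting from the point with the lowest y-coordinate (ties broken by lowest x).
Hull (CCW) = [(5, -9), (-2, 7), (-6, 10), (-9, 4), (-9, -5)]

Graham scan procedure:
  1. Find the pivot p₀ = point with lowest y (tie → lowest x): (5, -9).
  2. Sort the remaining points by polar angle around p₀.
  3. Walk through sorted points, maintaining a stack; pop the top while the last three entries make a non-left turn (cross product ≤ 0).
  4. Final stack is the convex hull in CCW order: (5, -9), (-2, 7), (-6, 10), (-9, 4), (-9, -5).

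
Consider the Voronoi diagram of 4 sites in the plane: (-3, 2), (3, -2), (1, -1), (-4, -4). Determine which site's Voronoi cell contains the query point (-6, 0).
Nearest site = (-3, 2)

The Voronoi cell of site s contains exactly those query points closer to s than to any other site. Compute squared distances from q = (-6, 0) to each site:
  (-3 − -6)² + (2 − 0)² = 13
  (-4 − -6)² + (-4 − 0)² = 20
  (1 − -6)² + (-1 − 0)² = 50
  (3 − -6)² + (-2 − 0)² = 85
Minimum is attained by (-3, 2), so q lies in its Voronoi cell.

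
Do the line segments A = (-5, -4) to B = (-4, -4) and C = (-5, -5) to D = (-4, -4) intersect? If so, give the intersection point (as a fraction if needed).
Yes; intersection at (-4, -4) (t = 1 on AB, s = 1 on CD)

Parametrize AB as A + t(B − A) = (-5 + 1 t, -4 + 0 t) and CD as C + s(D − C) = (-5 + 1 s, -5 + 1 s). Solve the linear system for (t, s). Determinant = -1 ≠ 0, so a unique intersection of the containing lines exists. Solution: t = 1, s = 1 — both in [0, 1], so the segments cross. Intersection point: (-4, -4).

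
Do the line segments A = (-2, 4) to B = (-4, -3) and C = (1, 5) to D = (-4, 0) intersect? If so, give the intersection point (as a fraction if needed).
Yes; intersection at (-14/5, 6/5) (t = 2/5 on AB, s = 19/25 on CD)

Parametrize AB as A + t(B − A) = (-2 + -2 t, 4 + -7 t) and CD as C + s(D − C) = (1 + -5 s, 5 + -5 s). Solve the linear system for (t, s). Determinant = 25 ≠ 0, so a unique intersection of the containing lines exists. Solution: t = 2/5, s = 19/25 — both in [0, 1], so the segments cross. Intersection point: (-14/5, 6/5).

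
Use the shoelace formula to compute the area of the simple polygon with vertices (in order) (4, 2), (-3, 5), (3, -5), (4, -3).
Area = 57/2

Shoelace formula: Area = (1/2) |Σ_i (x_i · y_{i+1} − x_{i+1} · y_i)| (indices mod n). Compute each cross term:
  (4)(5) − (-3)(2) = 26
  (-3)(-5) − (3)(5) = 0
  (3)(-3) − (4)(-5) = 11
  (4)(2) − (4)(-3) = 20
Sum = 57, so (signed) Area = 57/2 = 57/2, |Area| = 57/2.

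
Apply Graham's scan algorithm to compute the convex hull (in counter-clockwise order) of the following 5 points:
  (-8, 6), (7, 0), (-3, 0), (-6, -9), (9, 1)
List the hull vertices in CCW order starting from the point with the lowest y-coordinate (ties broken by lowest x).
Hull (CCW) = [(-6, -9), (9, 1), (-8, 6)]

Graham scan procedure:
  1. Find the pivot p₀ = point with lowest y (tie → lowest x): (-6, -9).
  2. Sort the remaining points by polar angle around p₀.
  3. Walk through sorted points, maintaining a stack; pop the top while the last three entries make a non-left turn (cross product ≤ 0).
  4. Final stack is the convex hull in CCW order: (-6, -9), (9, 1), (-8, 6).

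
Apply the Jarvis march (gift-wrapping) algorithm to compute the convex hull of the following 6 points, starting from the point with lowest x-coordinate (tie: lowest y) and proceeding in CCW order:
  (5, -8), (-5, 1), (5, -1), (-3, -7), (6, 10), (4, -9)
Hull (CCW) = [(-5, 1), (-3, -7), (4, -9), (5, -8), (6, 10)]

Jarvis march: at each step, from the current hull vertex p, select the next vertex q as the point such that every other point lies strictly to the left of (or on) the directed line p → q. (Equivalently: for every other point r, the cross product (q − p) × (r − p) ≥ 0.)
Starting point (lowest x, tie lowest y): (-5, 1). Wrap until returning to start. Resulting hull: (-5, 1), (-3, -7), (4, -9), (5, -8), (6, 10).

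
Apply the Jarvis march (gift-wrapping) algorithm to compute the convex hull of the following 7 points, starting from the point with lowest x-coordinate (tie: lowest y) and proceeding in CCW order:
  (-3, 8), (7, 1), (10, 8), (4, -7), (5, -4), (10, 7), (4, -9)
Hull (CCW) = [(-3, 8), (4, -9), (10, 7), (10, 8)]

Jarvis march: at each step, from the current hull vertex p, select the next vertex q as the point such that every other point lies strictly to the left of (or on) the directed line p → q. (Equivalently: for every other point r, the cross product (q − p) × (r − p) ≥ 0.)
Starting point (lowest x, tie lowest y): (-3, 8). Wrap until returning to start. Resulting hull: (-3, 8), (4, -9), (10, 7), (10, 8).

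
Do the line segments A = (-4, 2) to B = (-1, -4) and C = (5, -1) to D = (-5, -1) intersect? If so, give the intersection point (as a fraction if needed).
Yes; intersection at (-5/2, -1) (t = 1/2 on AB, s = 3/4 on CD)

Parametrize AB as A + t(B − A) = (-4 + 3 t, 2 + -6 t) and CD as C + s(D − C) = (5 + -10 s, -1 + 0 s). Solve the linear system for (t, s). Determinant = 60 ≠ 0, so a unique intersection of the containing lines exists. Solution: t = 1/2, s = 3/4 — both in [0, 1], so the segments cross. Intersection point: (-5/2, -1).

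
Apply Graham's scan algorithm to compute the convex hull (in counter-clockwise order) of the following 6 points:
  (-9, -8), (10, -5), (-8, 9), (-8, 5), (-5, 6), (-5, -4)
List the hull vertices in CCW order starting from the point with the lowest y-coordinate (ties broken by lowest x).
Hull (CCW) = [(-9, -8), (10, -5), (-8, 9)]

Graham scan procedure:
  1. Find the pivot p₀ = point with lowest y (tie → lowest x): (-9, -8).
  2. Sort the remaining points by polar angle around p₀.
  3. Walk through sorted points, maintaining a stack; pop the top while the last three entries make a non-left turn (cross product ≤ 0).
  4. Final stack is the convex hull in CCW order: (-9, -8), (10, -5), (-8, 9).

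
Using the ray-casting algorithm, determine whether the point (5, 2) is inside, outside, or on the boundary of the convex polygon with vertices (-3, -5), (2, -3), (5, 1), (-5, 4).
The point (5, 2) lies strictly outside the polygon

Cast a horizontal ray to the right from the query point and count how many polygon edges it crosses (each edge strictly once or zero times, handled with the usual half-open convention). 
Parity of crossings → even ⇒ outside.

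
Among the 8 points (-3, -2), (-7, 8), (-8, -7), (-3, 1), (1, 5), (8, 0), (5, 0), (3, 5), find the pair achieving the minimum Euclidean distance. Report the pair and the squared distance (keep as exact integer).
Pair = ((1, 5), (3, 5)); squared distance = 4

Compute all C(8, 2) = 28 pairwise squared distances (x_i − x_j)² + (y_i − y_j)². The minimum is 4, attained by the pair ((1, 5), (3, 5)).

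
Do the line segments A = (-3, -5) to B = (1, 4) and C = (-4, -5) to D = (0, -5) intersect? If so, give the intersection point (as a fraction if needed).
Yes; intersection at (-3, -5) (t = 0 on AB, s = 1/4 on CD)

Parametrize AB as A + t(B − A) = (-3 + 4 t, -5 + 9 t) and CD as C + s(D − C) = (-4 + 4 s, -5 + 0 s). Solve the linear system for (t, s). Determinant = 36 ≠ 0, so a unique intersection of the containing lines exists. Solution: t = 0, s = 1/4 — both in [0, 1], so the segments cross. Intersection point: (-3, -5).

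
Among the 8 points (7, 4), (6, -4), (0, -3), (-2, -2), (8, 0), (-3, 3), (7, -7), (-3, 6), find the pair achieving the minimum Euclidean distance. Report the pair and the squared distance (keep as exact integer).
Pair = ((0, -3), (-2, -2)); squared distance = 5

Compute all C(8, 2) = 28 pairwise squared distances (x_i − x_j)² + (y_i − y_j)². The minimum is 5, attained by the pair ((0, -3), (-2, -2)).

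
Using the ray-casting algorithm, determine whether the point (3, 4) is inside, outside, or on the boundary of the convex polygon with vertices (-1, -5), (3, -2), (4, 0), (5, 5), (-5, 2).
The point (3, 4) lies strictly inside the polygon

Cast a horizontal ray to the right from the query point and count how many polygon edges it crosses (each edge strictly once or zero times, handled with the usual half-open convention). 
Parity of crossings → odd ⇒ inside.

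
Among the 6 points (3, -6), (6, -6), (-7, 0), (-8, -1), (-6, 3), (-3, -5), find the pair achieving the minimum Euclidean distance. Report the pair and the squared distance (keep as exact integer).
Pair = ((-7, 0), (-8, -1)); squared distance = 2

Compute all C(6, 2) = 15 pairwise squared distances (x_i − x_j)² + (y_i − y_j)². The minimum is 2, attained by the pair ((-7, 0), (-8, -1)).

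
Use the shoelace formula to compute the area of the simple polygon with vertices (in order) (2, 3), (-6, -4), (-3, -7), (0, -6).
Area = 35

Shoelace formula: Area = (1/2) |Σ_i (x_i · y_{i+1} − x_{i+1} · y_i)| (indices mod n). Compute each cross term:
  (2)(-4) − (-6)(3) = 10
  (-6)(-7) − (-3)(-4) = 30
  (-3)(-6) − (0)(-7) = 18
  (0)(3) − (2)(-6) = 12
Sum = 70, so (signed) Area = 70/2 = 35, |Area| = 35.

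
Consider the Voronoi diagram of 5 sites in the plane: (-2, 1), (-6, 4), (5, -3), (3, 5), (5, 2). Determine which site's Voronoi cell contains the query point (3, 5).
Nearest site = (3, 5)

The Voronoi cell of site s contains exactly those query points closer to s than to any other site. Compute squared distances from q = (3, 5) to each site:
  (3 − 3)² + (5 − 5)² = 0
  (5 − 3)² + (2 − 5)² = 13
  (-2 − 3)² + (1 − 5)² = 41
  (5 − 3)² + (-3 − 5)² = 68
  (-6 − 3)² + (4 − 5)² = 82
Minimum is attained by (3, 5), so q lies in its Voronoi cell.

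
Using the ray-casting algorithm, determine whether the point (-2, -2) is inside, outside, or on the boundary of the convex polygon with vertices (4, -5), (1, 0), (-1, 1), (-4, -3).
The point (-2, -2) lies strictly inside the polygon

Cast a horizontal ray to the right from the query point and count how many polygon edges it crosses (each edge strictly once or zero times, handled with the usual half-open convention). 
Parity of crossings → odd ⇒ inside.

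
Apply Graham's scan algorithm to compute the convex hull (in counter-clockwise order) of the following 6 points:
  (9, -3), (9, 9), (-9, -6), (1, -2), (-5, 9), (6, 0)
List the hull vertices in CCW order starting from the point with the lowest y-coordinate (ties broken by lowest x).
Hull (CCW) = [(-9, -6), (9, -3), (9, 9), (-5, 9)]

Graham scan procedure:
  1. Find the pivot p₀ = point with lowest y (tie → lowest x): (-9, -6).
  2. Sort the remaining points by polar angle around p₀.
  3. Walk through sorted points, maintaining a stack; pop the top while the last three entries make a non-left turn (cross product ≤ 0).
  4. Final stack is the convex hull in CCW order: (-9, -6), (9, -3), (9, 9), (-5, 9).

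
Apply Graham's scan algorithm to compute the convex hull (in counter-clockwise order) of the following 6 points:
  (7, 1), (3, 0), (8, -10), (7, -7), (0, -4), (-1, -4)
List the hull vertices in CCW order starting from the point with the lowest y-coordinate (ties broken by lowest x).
Hull (CCW) = [(8, -10), (7, 1), (3, 0), (-1, -4)]

Graham scan procedure:
  1. Find the pivot p₀ = point with lowest y (tie → lowest x): (8, -10).
  2. Sort the remaining points by polar angle around p₀.
  3. Walk through sorted points, maintaining a stack; pop the top while the last three entries make a non-left turn (cross product ≤ 0).
  4. Final stack is the convex hull in CCW order: (8, -10), (7, 1), (3, 0), (-1, -4).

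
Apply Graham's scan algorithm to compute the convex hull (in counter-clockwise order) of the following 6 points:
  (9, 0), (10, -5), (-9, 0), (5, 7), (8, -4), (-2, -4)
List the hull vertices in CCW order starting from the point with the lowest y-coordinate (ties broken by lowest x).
Hull (CCW) = [(10, -5), (9, 0), (5, 7), (-9, 0), (-2, -4)]

Graham scan procedure:
  1. Find the pivot p₀ = point with lowest y (tie → lowest x): (10, -5).
  2. Sort the remaining points by polar angle around p₀.
  3. Walk through sorted points, maintaining a stack; pop the top while the last three entries make a non-left turn (cross product ≤ 0).
  4. Final stack is the convex hull in CCW order: (10, -5), (9, 0), (5, 7), (-9, 0), (-2, -4).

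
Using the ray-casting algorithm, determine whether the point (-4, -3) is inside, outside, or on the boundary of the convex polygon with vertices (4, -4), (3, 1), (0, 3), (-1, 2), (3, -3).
The point (-4, -3) lies strictly outside the polygon

Cast a horizontal ray to the right from the query point and count how many polygon edges it crosses (each edge strictly once or zero times, handled with the usual half-open convention). 
Parity of crossings → even ⇒ outside.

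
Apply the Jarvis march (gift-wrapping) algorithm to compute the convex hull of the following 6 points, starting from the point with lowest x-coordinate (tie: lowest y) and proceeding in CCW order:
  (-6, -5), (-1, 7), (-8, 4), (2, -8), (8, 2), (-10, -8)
Hull (CCW) = [(-10, -8), (2, -8), (8, 2), (-1, 7), (-8, 4)]

Jarvis march: at each step, from the current hull vertex p, select the next vertex q as the point such that every other point lies strictly to the left of (or on) the directed line p → q. (Equivalently: for every other point r, the cross product (q − p) × (r − p) ≥ 0.)
Starting point (lowest x, tie lowest y): (-10, -8). Wrap until returning to start. Resulting hull: (-10, -8), (2, -8), (8, 2), (-1, 7), (-8, 4).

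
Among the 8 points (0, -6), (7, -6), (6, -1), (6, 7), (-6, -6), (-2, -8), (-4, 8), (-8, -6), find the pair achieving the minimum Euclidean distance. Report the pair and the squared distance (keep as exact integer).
Pair = ((-6, -6), (-8, -6)); squared distance = 4

Compute all C(8, 2) = 28 pairwise squared distances (x_i − x_j)² + (y_i − y_j)². The minimum is 4, attained by the pair ((-6, -6), (-8, -6)).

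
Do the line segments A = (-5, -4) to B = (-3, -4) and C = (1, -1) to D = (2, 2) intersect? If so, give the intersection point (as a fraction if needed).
No (intersection of containing lines falls outside at least one segment)

Parametrize and solve: t = 5/2, s = -1. At least one of these is outside [0, 1], so the segments do not intersect.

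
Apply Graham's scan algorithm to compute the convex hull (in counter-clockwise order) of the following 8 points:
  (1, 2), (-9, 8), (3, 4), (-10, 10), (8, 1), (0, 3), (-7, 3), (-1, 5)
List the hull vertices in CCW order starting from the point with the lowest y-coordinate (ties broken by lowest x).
Hull (CCW) = [(8, 1), (3, 4), (-10, 10), (-7, 3)]

Graham scan procedure:
  1. Find the pivot p₀ = point with lowest y (tie → lowest x): (8, 1).
  2. Sort the remaining points by polar angle around p₀.
  3. Walk through sorted points, maintaining a stack; pop the top while the last three entries make a non-left turn (cross product ≤ 0).
  4. Final stack is the convex hull in CCW order: (8, 1), (3, 4), (-10, 10), (-7, 3).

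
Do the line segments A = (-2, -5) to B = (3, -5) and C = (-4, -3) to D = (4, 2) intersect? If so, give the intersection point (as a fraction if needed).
No (intersection of containing lines falls outside at least one segment)

Parametrize and solve: t = -26/25, s = -2/5. At least one of these is outside [0, 1], so the segments do not intersect.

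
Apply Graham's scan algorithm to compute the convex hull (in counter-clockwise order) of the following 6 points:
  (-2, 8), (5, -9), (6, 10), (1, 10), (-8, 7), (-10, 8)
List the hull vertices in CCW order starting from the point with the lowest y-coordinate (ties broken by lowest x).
Hull (CCW) = [(5, -9), (6, 10), (1, 10), (-10, 8)]

Graham scan procedure:
  1. Find the pivot p₀ = point with lowest y (tie → lowest x): (5, -9).
  2. Sort the remaining points by polar angle around p₀.
  3. Walk through sorted points, maintaining a stack; pop the top while the last three entries make a non-left turn (cross product ≤ 0).
  4. Final stack is the convex hull in CCW order: (5, -9), (6, 10), (1, 10), (-10, 8).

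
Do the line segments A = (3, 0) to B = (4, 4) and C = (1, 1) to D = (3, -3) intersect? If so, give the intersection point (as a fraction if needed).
No (intersection of containing lines falls outside at least one segment)

Parametrize and solve: t = -1/2, s = 3/4. At least one of these is outside [0, 1], so the segments do not intersect.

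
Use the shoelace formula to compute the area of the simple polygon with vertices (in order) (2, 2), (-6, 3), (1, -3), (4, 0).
Area = 53/2

Shoelace formula: Area = (1/2) |Σ_i (x_i · y_{i+1} − x_{i+1} · y_i)| (indices mod n). Compute each cross term:
  (2)(3) − (-6)(2) = 18
  (-6)(-3) − (1)(3) = 15
  (1)(0) − (4)(-3) = 12
  (4)(2) − (2)(0) = 8
Sum = 53, so (signed) Area = 53/2 = 53/2, |Area| = 53/2.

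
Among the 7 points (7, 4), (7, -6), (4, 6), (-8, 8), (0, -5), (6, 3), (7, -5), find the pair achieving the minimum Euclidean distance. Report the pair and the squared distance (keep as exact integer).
Pair = ((7, -6), (7, -5)); squared distance = 1

Compute all C(7, 2) = 21 pairwise squared distances (x_i − x_j)² + (y_i − y_j)². The minimum is 1, attained by the pair ((7, -6), (7, -5)).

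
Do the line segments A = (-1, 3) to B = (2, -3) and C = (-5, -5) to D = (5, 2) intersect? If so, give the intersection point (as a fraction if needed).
Yes; intersection at (25/27, -23/27) (t = 52/81 on AB, s = 16/27 on CD)

Parametrize AB as A + t(B − A) = (-1 + 3 t, 3 + -6 t) and CD as C + s(D − C) = (-5 + 10 s, -5 + 7 s). Solve the linear system for (t, s). Determinant = -81 ≠ 0, so a unique intersection of the containing lines exists. Solution: t = 52/81, s = 16/27 — both in [0, 1], so the segments cross. Intersection point: (25/27, -23/27).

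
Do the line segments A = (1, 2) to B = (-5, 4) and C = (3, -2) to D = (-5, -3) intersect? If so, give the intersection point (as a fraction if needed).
No (intersection of containing lines falls outside at least one segment)

Parametrize and solve: t = -17/11, s = -10/11. At least one of these is outside [0, 1], so the segments do not intersect.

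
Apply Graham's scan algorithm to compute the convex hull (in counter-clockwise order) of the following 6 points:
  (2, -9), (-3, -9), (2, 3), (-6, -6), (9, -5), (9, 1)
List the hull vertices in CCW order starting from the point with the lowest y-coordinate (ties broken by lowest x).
Hull (CCW) = [(-3, -9), (2, -9), (9, -5), (9, 1), (2, 3), (-6, -6)]

Graham scan procedure:
  1. Find the pivot p₀ = point with lowest y (tie → lowest x): (-3, -9).
  2. Sort the remaining points by polar angle around p₀.
  3. Walk through sorted points, maintaining a stack; pop the top while the last three entries make a non-left turn (cross product ≤ 0).
  4. Final stack is the convex hull in CCW order: (-3, -9), (2, -9), (9, -5), (9, 1), (2, 3), (-6, -6).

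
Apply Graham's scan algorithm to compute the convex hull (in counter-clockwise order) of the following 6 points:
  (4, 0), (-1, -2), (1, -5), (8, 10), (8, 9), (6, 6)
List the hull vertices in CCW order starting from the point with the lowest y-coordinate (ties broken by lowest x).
Hull (CCW) = [(1, -5), (4, 0), (8, 9), (8, 10), (-1, -2)]

Graham scan procedure:
  1. Find the pivot p₀ = point with lowest y (tie → lowest x): (1, -5).
  2. Sort the remaining points by polar angle around p₀.
  3. Walk through sorted points, maintaining a stack; pop the top while the last three entries make a non-left turn (cross product ≤ 0).
  4. Final stack is the convex hull in CCW order: (1, -5), (4, 0), (8, 9), (8, 10), (-1, -2).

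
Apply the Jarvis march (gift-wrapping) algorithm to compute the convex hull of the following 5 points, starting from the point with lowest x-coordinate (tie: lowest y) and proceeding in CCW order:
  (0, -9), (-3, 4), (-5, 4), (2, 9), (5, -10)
Hull (CCW) = [(-5, 4), (0, -9), (5, -10), (2, 9)]

Jarvis march: at each step, from the current hull vertex p, select the next vertex q as the point such that every other point lies strictly to the left of (or on) the directed line p → q. (Equivalently: for every other point r, the cross product (q − p) × (r − p) ≥ 0.)
Starting point (lowest x, tie lowest y): (-5, 4). Wrap until returning to start. Resulting hull: (-5, 4), (0, -9), (5, -10), (2, 9).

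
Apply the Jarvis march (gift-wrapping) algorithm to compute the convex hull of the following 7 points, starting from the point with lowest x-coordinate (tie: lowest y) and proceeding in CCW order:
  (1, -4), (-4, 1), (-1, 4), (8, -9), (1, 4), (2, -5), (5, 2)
Hull (CCW) = [(-4, 1), (2, -5), (8, -9), (5, 2), (1, 4), (-1, 4)]

Jarvis march: at each step, from the current hull vertex p, select the next vertex q as the point such that every other point lies strictly to the left of (or on) the directed line p → q. (Equivalently: for every other point r, the cross product (q − p) × (r − p) ≥ 0.)
Starting point (lowest x, tie lowest y): (-4, 1). Wrap until returning to start. Resulting hull: (-4, 1), (2, -5), (8, -9), (5, 2), (1, 4), (-1, 4).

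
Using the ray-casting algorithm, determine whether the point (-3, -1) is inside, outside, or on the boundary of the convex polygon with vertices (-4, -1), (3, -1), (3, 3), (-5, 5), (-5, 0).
The point (-3, -1) lies on the polygon boundary

Boundary check: the query satisfies the collinearity and bounding-box conditions for some polygon edge, so it lies exactly on the boundary.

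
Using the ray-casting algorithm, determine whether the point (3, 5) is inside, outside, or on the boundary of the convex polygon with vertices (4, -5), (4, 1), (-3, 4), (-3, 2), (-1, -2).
The point (3, 5) lies strictly outside the polygon

Cast a horizontal ray to the right from the query point and count how many polygon edges it crosses (each edge strictly once or zero times, handled with the usual half-open convention). 
Parity of crossings → even ⇒ outside.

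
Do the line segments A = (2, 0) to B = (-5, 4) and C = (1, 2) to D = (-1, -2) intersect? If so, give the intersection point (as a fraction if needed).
Yes; intersection at (4/9, 8/9) (t = 2/9 on AB, s = 5/18 on CD)

Parametrize AB as A + t(B − A) = (2 + -7 t, 0 + 4 t) and CD as C + s(D − C) = (1 + -2 s, 2 + -4 s). Solve the linear system for (t, s). Determinant = -36 ≠ 0, so a unique intersection of the containing lines exists. Solution: t = 2/9, s = 5/18 — both in [0, 1], so the segments cross. Intersection point: (4/9, 8/9).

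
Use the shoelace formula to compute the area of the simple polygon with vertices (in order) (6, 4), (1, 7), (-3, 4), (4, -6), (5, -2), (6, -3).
Area = 63

Shoelace formula: Area = (1/2) |Σ_i (x_i · y_{i+1} − x_{i+1} · y_i)| (indices mod n). Compute each cross term:
  (6)(7) − (1)(4) = 38
  (1)(4) − (-3)(7) = 25
  (-3)(-6) − (4)(4) = 2
  (4)(-2) − (5)(-6) = 22
  (5)(-3) − (6)(-2) = -3
  (6)(4) − (6)(-3) = 42
Sum = 126, so (signed) Area = 126/2 = 63, |Area| = 63.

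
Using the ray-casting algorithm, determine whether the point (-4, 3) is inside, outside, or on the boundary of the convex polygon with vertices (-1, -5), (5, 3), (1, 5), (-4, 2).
The point (-4, 3) lies strictly outside the polygon

Cast a horizontal ray to the right from the query point and count how many polygon edges it crosses (each edge strictly once or zero times, handled with the usual half-open convention). 
Parity of crossings → even ⇒ outside.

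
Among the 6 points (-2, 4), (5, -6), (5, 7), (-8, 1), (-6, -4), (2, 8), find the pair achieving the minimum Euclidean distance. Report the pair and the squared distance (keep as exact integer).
Pair = ((5, 7), (2, 8)); squared distance = 10

Compute all C(6, 2) = 15 pairwise squared distances (x_i − x_j)² + (y_i − y_j)². The minimum is 10, attained by the pair ((5, 7), (2, 8)).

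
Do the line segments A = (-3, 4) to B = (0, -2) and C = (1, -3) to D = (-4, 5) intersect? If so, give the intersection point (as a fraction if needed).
Yes; intersection at (-3/2, 1) (t = 1/2 on AB, s = 1/2 on CD)

Parametrize AB as A + t(B − A) = (-3 + 3 t, 4 + -6 t) and CD as C + s(D − C) = (1 + -5 s, -3 + 8 s). Solve the linear system for (t, s). Determinant = 6 ≠ 0, so a unique intersection of the containing lines exists. Solution: t = 1/2, s = 1/2 — both in [0, 1], so the segments cross. Intersection point: (-3/2, 1).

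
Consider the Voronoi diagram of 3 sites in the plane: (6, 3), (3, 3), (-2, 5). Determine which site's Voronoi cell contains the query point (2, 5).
Nearest site = (3, 3)

The Voronoi cell of site s contains exactly those query points closer to s than to any other site. Compute squared distances from q = (2, 5) to each site:
  (3 − 2)² + (3 − 5)² = 5
  (-2 − 2)² + (5 − 5)² = 16
  (6 − 2)² + (3 − 5)² = 20
Minimum is attained by (3, 3), so q lies in its Voronoi cell.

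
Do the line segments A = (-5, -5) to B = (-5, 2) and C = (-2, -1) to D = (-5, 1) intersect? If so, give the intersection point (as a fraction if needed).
Yes; intersection at (-5, 1) (t = 6/7 on AB, s = 1 on CD)

Parametrize AB as A + t(B − A) = (-5 + 0 t, -5 + 7 t) and CD as C + s(D − C) = (-2 + -3 s, -1 + 2 s). Solve the linear system for (t, s). Determinant = -21 ≠ 0, so a unique intersection of the containing lines exists. Solution: t = 6/7, s = 1 — both in [0, 1], so the segments cross. Intersection point: (-5, 1).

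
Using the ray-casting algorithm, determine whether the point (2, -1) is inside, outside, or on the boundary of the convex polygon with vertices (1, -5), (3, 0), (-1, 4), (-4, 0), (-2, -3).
The point (2, -1) lies strictly inside the polygon

Cast a horizontal ray to the right from the query point and count how many polygon edges it crosses (each edge strictly once or zero times, handled with the usual half-open convention). 
Parity of crossings → odd ⇒ inside.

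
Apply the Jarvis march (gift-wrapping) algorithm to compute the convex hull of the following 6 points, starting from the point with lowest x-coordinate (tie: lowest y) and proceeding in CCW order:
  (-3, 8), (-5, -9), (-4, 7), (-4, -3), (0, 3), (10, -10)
Hull (CCW) = [(-5, -9), (10, -10), (-3, 8), (-4, 7)]

Jarvis march: at each step, from the current hull vertex p, select the next vertex q as the point such that every other point lies strictly to the left of (or on) the directed line p → q. (Equivalently: for every other point r, the cross product (q − p) × (r − p) ≥ 0.)
Starting point (lowest x, tie lowest y): (-5, -9). Wrap until returning to start. Resulting hull: (-5, -9), (10, -10), (-3, 8), (-4, 7).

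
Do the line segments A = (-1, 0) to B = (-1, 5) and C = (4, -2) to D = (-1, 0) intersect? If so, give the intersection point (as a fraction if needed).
Yes; intersection at (-1, 0) (t = 0 on AB, s = 1 on CD)

Parametrize AB as A + t(B − A) = (-1 + 0 t, 0 + 5 t) and CD as C + s(D − C) = (4 + -5 s, -2 + 2 s). Solve the linear system for (t, s). Determinant = -25 ≠ 0, so a unique intersection of the containing lines exists. Solution: t = 0, s = 1 — both in [0, 1], so the segments cross. Intersection point: (-1, 0).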